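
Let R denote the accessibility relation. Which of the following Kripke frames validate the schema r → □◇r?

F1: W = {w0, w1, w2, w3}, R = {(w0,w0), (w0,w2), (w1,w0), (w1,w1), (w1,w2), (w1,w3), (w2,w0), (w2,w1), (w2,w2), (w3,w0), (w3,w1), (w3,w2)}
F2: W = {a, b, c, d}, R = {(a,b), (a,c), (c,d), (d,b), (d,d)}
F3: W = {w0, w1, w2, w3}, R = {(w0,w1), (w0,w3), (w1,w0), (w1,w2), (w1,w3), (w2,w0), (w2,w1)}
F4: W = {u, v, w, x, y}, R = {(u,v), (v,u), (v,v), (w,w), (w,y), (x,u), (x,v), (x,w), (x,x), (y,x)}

none

The schema corresponds to symmetry: ∀x ∀y (Rxy → Ryx).
F1: fails — Rw1w0 but not Rw0w1.
F2: fails — Rcd but not Rdc.
F3: fails — Rw1w3 but not Rw3w1.
F4: fails — Rxw but not Rwx.
Valid on no frame.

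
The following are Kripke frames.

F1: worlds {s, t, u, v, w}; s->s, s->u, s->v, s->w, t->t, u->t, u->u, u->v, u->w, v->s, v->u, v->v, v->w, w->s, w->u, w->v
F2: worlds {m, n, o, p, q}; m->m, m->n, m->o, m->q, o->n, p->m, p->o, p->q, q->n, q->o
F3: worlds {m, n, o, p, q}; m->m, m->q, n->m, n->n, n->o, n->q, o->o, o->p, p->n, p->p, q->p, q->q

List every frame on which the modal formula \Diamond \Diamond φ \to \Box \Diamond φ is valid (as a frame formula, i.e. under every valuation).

This is the axiom for a generalized confluence (Geach) condition; its first-order frame correspondent is \forall x \forall y \forall z ((x R^2 y \wedge xRz) \to \exists w (y = w \wedge zRw)).
F1: fails — sR²s, sRu but no w* with s=w* and uRw*.
F2: fails — mR²m, mRn but no w with m=w and nRw.
F3: fails — mR²m, mRq but no w with m=w and qRw.

none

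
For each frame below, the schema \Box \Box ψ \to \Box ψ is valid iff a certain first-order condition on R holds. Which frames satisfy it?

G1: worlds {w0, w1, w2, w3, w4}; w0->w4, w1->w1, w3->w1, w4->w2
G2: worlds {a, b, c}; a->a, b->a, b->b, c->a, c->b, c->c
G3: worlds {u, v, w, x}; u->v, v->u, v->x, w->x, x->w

G2

The schema corresponds to density: \forall x \forall y (Rxy \to \exists z (Rxz \wedge Rzy)).
G1: fails — Rw0w4 but no z with Rw0z and Rzw4.
G2: ✓.
G3: fails — Ruv but no z with Ruz and Rzv.
Valid on: G2.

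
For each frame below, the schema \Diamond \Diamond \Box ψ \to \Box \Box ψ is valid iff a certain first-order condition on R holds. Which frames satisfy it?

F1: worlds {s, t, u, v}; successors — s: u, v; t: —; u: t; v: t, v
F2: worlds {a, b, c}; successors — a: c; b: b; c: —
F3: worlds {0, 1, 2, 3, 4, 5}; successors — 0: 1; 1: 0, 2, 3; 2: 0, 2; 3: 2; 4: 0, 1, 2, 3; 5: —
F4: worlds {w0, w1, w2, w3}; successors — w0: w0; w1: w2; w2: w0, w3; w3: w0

Frame correspondent (Sahlqvist): \forall x \forall y \forall z ((x R^2 y \wedge x R^2 z) \to \exists w (yRw \wedge z = w)) — i.e. a generalized confluence (Geach) condition.
F1: fails — sR²t, sR²t but no w with tRw and t=w.
F2: holds.
F3: fails — 0R²0, 0R²0 but no w with 0Rw and 0=w.
F4: fails — w1R²w0, w1R²w3 but no w with w0Rw and w3=w.

F2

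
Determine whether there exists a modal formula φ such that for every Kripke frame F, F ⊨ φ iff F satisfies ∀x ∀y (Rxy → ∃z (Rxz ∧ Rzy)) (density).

Yes — defined by □□q → □q

This is a Sahlqvist condition; the C4 axiom □□q → □q defines it.
Suppose □□q→□q is valid. Take Rxy and set V(q)={w : xR²w}. Then □□q at x, so □q at x, so q at y, i.e. ∃z(Rxz∧Rzy).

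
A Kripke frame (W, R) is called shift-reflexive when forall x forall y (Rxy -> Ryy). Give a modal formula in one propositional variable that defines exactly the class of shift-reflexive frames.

This is shift-reflexivity; the standard corresponding axiom is T□: □(□ψ → ψ).

□(□ψ → ψ)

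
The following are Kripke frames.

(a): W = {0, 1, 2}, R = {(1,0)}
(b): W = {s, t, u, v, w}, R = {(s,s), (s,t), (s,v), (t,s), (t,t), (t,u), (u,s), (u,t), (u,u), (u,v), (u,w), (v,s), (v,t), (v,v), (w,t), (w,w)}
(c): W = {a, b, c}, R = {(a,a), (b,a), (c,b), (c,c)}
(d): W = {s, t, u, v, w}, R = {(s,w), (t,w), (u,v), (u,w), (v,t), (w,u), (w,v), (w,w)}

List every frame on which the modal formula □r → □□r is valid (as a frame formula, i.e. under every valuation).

Frame correspondent (Sahlqvist): ∀x ∀y ∀z (Rxy ∧ Ryz → Rxz) — i.e. transitivity.
(a): condition met.
(b): fails — Rwt and Rts but not Rws.
(c): fails — Rcb and Rba but not Rca.
(d): fails — Ruv and Rvt but not Rut.
Valid on: (a).

(a)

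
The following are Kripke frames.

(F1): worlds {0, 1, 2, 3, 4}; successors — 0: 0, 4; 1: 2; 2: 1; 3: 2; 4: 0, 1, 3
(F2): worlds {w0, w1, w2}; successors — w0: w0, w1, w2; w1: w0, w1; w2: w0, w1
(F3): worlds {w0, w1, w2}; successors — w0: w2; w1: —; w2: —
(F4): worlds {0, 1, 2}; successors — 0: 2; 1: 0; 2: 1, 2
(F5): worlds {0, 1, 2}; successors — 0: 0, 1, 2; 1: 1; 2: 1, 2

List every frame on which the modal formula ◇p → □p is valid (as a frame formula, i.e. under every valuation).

(F3)

This is the axiom for partial functionality; its first-order frame correspondent is ∀x ∀y ∀z (Rxy ∧ Rxz → y = z).
(F1): fails — 0 sees both 0 and 4.
(F2): fails — w0 sees both w0 and w1.
(F3): condition met.
(F4): fails — 2 sees both 1 and 2.
(F5): fails — 0 sees both 0 and 1.
Valid on: (F3).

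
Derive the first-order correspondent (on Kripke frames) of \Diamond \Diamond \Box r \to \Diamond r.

\forall x \forall y (x R^2 y \to \exists w (yRw \wedge xRw))

This is a Sahlqvist (Geach-type) schema ◇^2□^1r → □^0◇^1r.
Minimal-valuation argument: fix x; take any y with xR^2y and any z with xR^0z. Set V(r) to the set of worlds R-reachable from y in exactly 1 step. Then □^1r holds at y, so the antecedent holds at x; validity forces ◇^1r at z, giving a w with zR^1w and yR^1w.
First-order correspondent: \forall x \forall y (x R^2 y \to \exists w (yRw \wedge xRw)).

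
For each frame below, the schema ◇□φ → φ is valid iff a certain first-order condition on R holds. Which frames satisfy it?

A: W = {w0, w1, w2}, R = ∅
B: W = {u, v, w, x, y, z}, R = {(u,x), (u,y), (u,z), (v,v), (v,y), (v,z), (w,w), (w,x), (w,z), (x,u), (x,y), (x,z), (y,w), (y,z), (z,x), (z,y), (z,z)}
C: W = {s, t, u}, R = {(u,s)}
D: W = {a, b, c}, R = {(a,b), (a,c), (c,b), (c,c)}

This is the axiom for symmetry; its first-order frame correspondent is ∀x ∀y (Rxy → Ryx).
A: condition met.
B: fails — Ruz but not Rzu.
C: fails — Rus but not Rsu.
D: fails — Rac but not Rca.
Valid on: A.

A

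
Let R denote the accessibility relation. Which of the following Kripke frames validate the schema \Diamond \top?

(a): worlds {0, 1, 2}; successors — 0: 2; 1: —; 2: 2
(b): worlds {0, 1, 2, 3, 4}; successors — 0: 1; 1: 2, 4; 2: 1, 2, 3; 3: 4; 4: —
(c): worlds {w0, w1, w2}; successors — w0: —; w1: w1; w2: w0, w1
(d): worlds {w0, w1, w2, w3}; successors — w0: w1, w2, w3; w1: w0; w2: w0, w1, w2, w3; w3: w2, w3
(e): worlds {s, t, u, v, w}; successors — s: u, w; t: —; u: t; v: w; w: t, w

Frame correspondent (Sahlqvist): \forall x \exists y Rxy — i.e. seriality.
(a): fails — world 1 has no successor.
(b): fails — world 4 has no successor.
(c): fails — world w0 has no successor.
(d): satisfies the condition.
(e): fails — world t has no successor.

(d)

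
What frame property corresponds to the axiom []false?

□⊥ is valid iff no world has any successor (otherwise □⊥ fails at any world with one).
Conversely, any frame satisfying forall x forall y ~Rxy validates the schema.
Frame condition: forall x forall y ~Rxy.

Emptiness of R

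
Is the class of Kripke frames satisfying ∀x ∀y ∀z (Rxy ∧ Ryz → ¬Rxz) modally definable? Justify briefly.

Any modally definable frame class is closed under surjective bounded morphisms.
The 5-cycle (worlds w0,w1,w2,w3,w4 with w0→w1→w2→w3→w4→w0) is intransitive. Mapping every world to a single reflexive point • is a surjective bounded morphism; the reflexive point is not intransitive (R••∧R•• but R••).
So no modal formula (or set of formulas) defines exactly the intransitive frames.

Not definable by any modal formula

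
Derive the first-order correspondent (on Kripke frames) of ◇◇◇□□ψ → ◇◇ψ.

∀x ∀y (xR³y → ∃w (yR²w ∧ xR²w))

This is a Sahlqvist (Geach-type) schema ◇^3□^2ψ → □^0◇^2ψ.
First-order correspondent: ∀x ∀y (xR³y → ∃w (yR²w ∧ xR²w)).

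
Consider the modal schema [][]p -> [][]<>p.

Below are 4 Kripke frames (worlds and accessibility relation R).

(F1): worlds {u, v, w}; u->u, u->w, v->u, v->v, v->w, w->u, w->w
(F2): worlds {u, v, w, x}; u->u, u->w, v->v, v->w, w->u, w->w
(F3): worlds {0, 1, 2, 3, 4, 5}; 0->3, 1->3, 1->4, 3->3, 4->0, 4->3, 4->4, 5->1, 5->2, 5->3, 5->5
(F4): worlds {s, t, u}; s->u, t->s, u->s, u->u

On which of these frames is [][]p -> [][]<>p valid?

This is the axiom for a generalized confluence (Geach) condition; its first-order frame correspondent is forall x forall z (x R^2 z -> exists w (x R^2 w & zRw)).
(F1): ✓.
(F2): ✓.
(F3): fails — 5R²2 but no w with 5R²w and 2Rw.
(F4): ✓.
Valid on: (F1), (F2), (F4).

(F1), (F2), (F4)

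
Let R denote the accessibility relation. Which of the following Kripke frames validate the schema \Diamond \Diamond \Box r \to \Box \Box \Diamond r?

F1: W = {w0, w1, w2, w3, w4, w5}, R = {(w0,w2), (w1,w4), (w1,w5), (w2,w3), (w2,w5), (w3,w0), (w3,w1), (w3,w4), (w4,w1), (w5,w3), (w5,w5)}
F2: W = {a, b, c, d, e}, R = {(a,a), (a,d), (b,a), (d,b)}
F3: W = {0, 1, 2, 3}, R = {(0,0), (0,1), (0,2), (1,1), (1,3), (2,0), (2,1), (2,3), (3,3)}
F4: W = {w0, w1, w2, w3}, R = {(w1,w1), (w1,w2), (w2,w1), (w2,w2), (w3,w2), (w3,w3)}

Frame correspondent (Sahlqvist): \forall x \forall y \forall z ((x R^2 y \wedge x R^2 z) \to \exists w (yRw \wedge zRw)) — i.e. a generalized confluence (Geach) condition.
F1: fails — w0R²w3, w0R²w5 but no w with w3Rw and w5Rw.
F2: fails — aR²a, aR²d but no w with aRw and dRw.
F3: fails — 0R²0, 0R²3 but no w with 0Rw and 3Rw.
F4: ✓.
Valid on: F4.

F4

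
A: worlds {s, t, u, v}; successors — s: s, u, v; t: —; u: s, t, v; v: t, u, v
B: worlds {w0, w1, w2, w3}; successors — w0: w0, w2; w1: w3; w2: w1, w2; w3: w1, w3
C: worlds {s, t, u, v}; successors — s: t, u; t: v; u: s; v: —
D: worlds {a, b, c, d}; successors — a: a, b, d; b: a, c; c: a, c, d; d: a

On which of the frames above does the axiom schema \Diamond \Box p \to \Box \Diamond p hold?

D

Frame correspondent (Sahlqvist): \forall x \forall y \forall z (Rxy \wedge Rxz \to \exists w (Ryw \wedge Rzw)) — i.e. convergence.
A: fails — Ruv and Rut but v and t have no common successor.
B: fails — Rw2w2 and Rw2w1 but w2 and w1 have no common successor.
C: fails — Rsu and Rst but u and t have no common successor.
D: satisfies the condition.
Valid on: D.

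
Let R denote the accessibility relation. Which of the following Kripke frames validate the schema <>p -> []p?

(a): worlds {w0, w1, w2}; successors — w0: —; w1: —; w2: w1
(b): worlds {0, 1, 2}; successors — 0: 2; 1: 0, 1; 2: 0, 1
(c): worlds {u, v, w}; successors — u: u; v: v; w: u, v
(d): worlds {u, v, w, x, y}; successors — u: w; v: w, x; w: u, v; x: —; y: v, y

(a)

The schema corresponds to partial functionality: forall x forall y forall z (Rxy & Rxz -> y = z).
(a): condition met.
(b): fails — 1 sees both 0 and 1.
(c): fails — w sees both u and v.
(d): fails — v sees both w and x.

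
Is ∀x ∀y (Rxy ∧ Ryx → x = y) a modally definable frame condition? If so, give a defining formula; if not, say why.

Modal frame validity is preserved under surjective bounded morphisms.
The 8-cycle (worlds s,t,u,v,w,x,y,z with s→t→u→v→w→x→y→z→s) is antisymmetric. Sending even-indexed worlds to a and odd-indexed worlds to b is a surjective bounded morphism onto the two-world frame with a↔b, which is not antisymmetric.
Hence antisymmetry is not modally definable.

Not definable by any modal formula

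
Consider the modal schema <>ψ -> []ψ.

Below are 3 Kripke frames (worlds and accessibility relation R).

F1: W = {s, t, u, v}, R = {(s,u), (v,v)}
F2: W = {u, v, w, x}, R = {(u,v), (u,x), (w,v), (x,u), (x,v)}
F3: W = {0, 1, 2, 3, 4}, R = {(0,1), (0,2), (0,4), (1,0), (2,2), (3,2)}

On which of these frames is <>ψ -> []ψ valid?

The schema corresponds to partial functionality: forall x forall y forall z (Rxy & Rxz -> y = z).
F1: ✓.
F2: fails — u sees both v and x.
F3: fails — 0 sees both 1 and 2.

F1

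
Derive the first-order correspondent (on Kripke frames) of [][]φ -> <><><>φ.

This is a Sahlqvist (Geach-type) schema ◇^0□^2φ → □^0◇^3φ.
First-order correspondent: forall x exists w (x R^2 w & x R^3 w).

forall x exists w (x R^2 w & x R^3 w)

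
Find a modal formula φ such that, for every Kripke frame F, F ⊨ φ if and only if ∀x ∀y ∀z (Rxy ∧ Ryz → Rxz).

□p → □□p

The condition is transitivity. The 4 schema □p → □□p defines it.
Suppose □p→□□p is valid. Take Rxy, Ryz and set V(p)={w : Rxw}. Then □p at x, so □□p at x, so □p at y, so p at z, i.e. Rxz.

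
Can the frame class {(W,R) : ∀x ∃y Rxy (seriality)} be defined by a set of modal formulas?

Yes, by □r → ◇r

This is a Sahlqvist condition; the D axiom □r → ◇r defines it.
Suppose □r→◇r is valid. At any x set V(r)=W. Then □r at x, so ◇r at x, so x has a successor.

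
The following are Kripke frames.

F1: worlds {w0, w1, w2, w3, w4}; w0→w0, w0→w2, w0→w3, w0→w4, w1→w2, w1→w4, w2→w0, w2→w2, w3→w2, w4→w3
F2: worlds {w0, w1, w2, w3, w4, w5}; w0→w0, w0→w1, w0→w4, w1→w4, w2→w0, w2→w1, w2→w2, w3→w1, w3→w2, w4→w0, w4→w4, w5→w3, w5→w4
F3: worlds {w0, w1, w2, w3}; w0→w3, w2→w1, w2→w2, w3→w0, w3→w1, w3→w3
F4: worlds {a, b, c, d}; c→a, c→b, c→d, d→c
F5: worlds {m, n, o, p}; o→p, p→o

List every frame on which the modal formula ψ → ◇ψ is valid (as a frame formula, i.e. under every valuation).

none

The schema corresponds to a generalized confluence (Geach) condition: ∀x ∃w (x = w ∧ xRw).
F1: fails — at w1 but no w with w1=w and w1Rw.
F2: fails — at w1 but no w with w1=w and w1Rw.
F3: fails — at w0 but no w with w0=w and w0Rw.
F4: fails — at a but no w with a=w and aRw.
F5: fails — at m but no w with m=w and mRw.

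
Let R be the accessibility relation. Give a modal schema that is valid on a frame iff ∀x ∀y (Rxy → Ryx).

p → □◇p

The condition is symmetry. The B schema p → □◇p defines it.
Suppose p→□◇p is valid. Take Rxy and set V(p)={x}. Then p at x, so □◇p at x, so ◇p at y, so some z with Ryz has p; z=x, i.e. Ryx.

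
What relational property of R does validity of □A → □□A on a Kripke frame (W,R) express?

Suppose □A→□□A is valid. Take Rxy, Ryz and set V(A)={w : Rxw}. Then □A at x, so □□A at x, so □A at y, so A at z, i.e. Rxz.
Conversely, any frame satisfying ∀x ∀y ∀z (Rxy ∧ Ryz → Rxz) validates the schema.
Frame condition: ∀x ∀y ∀z (Rxy ∧ Ryz → Rxz).

Transitivity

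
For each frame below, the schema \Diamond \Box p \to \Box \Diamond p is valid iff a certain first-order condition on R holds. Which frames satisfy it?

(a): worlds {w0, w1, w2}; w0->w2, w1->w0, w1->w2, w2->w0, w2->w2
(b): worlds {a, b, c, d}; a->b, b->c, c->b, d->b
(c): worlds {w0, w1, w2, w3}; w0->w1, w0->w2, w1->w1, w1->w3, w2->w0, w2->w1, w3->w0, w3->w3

The schema corresponds to convergence: \forall x \forall y \forall z (Rxy \wedge Rxz \to \exists w (Ryw \wedge Rzw)).
(a): ✓.
(b): ✓.
(c): fails — Rw3w0 and Rw3w3 but w0 and w3 have no common successor.

(a), (b)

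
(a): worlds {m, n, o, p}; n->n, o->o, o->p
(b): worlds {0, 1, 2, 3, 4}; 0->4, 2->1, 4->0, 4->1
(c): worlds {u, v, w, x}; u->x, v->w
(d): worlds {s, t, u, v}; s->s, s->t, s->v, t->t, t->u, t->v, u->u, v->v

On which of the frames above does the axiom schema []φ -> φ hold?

(d)

Frame correspondent (Sahlqvist): forall x Rxx — i.e. reflexivity.
(a): fails — world m does not see itself.
(b): fails — world 0 does not see itself.
(c): fails — world u does not see itself.
(d): satisfies the condition.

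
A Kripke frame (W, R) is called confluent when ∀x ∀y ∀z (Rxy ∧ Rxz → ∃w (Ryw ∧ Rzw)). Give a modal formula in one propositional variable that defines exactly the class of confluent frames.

◇□p → □◇p

A defining formula is ◇□p → □◇p (the .2 axiom).
Suppose ◇□p→□◇p is valid. Take Rxy, Rxz and set V(p)={w : Ryw}. Then □p at y so ◇□p at x, so □◇p at x, so ◇p at z, giving w with Rzw and Ryw.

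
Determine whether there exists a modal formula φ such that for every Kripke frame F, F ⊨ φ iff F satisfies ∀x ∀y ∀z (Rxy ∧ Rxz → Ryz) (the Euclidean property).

The condition is the Euclidean property. A defining modal formula is ◇q → □◇q.
Suppose ◇q→□◇q is valid. Take Rxy, Rxz and set V(q)={y}. Then ◇q at x, so □◇q at x, so ◇q at z, so some w with Rzw has q; w=y, i.e. Rzy. By symmetry of the argument, Ryz.

Yes, by ◇q → □◇q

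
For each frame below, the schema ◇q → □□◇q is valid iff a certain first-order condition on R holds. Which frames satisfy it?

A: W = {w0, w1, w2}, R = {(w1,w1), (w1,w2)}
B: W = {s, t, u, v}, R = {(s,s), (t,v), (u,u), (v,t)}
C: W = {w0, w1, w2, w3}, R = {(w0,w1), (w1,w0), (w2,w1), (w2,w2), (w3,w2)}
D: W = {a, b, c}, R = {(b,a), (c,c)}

B, D

The schema corresponds to a generalized confluence (Geach) condition: ∀x ∀y ∀z ((xRy ∧ xR²z) → ∃w (y = w ∧ zRw)).
A: fails — w1Rw1, w1R²w2 but no w with w1=w and w2Rw.
B: condition met.
C: fails — w2Rw1, w2R²w1 but no w with w1=w and w1Rw.
D: condition met.
Valid on: B, D.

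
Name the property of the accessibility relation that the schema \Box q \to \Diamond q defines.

This is the D axiom.
It corresponds to seriality: \forall x \exists y Rxy.

Seriality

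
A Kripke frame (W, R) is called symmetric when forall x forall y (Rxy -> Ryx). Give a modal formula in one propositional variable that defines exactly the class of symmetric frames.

This is symmetry; the standard corresponding axiom is B: q → □◇q.

q → □◇q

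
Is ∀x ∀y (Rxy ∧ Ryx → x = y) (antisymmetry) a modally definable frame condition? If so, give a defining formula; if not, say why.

No — not modally definable

If a class were modally definable it would be closed under surjective bounded morphisms (Goldblatt–Thomason).
The 4-cycle (worlds 0,1,2,3 with 0→1→2→3→0) is antisymmetric. Sending even-indexed worlds to s and odd-indexed worlds to t is a surjective bounded morphism onto the two-world frame with s↔t, which is not antisymmetric.
Hence antisymmetry is not modally definable.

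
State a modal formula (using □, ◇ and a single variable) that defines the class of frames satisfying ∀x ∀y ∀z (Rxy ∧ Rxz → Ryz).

◇p → □◇p

This is the Euclidean property; the standard corresponding axiom is 5: ◇p → □◇p.
Suppose ◇p→□◇p is valid. Take Rxy, Rxz and set V(p)={y}. Then ◇p at x, so □◇p at x, so ◇p at z, so some w with Rzw has p; w=y, i.e. Rzy. By symmetry of the argument, Ryz.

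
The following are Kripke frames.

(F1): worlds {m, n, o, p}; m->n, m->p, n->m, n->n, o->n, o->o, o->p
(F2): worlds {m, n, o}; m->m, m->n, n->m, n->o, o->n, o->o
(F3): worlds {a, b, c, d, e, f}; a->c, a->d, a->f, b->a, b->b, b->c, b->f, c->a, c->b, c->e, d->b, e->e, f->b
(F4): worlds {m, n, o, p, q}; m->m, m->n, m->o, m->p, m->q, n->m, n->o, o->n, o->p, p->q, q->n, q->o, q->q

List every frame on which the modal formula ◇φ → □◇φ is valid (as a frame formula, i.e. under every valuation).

none

This is the axiom for the Euclidean property; its first-order frame correspondent is ∀x ∀y ∀z (Rxy ∧ Rxz → Ryz).
(F1): fails — Rmn and Rmp but not Rnp.
(F2): fails — Rmn and Rmn but not Rnn.
(F3): fails — Rac and Rac but not Rcc.
(F4): fails — Rmo and Rmo but not Roo.
Valid on no frame.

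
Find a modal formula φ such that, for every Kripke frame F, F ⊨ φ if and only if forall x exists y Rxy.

The condition is seriality. The D schema □r → ◇r defines it.

□r → ◇r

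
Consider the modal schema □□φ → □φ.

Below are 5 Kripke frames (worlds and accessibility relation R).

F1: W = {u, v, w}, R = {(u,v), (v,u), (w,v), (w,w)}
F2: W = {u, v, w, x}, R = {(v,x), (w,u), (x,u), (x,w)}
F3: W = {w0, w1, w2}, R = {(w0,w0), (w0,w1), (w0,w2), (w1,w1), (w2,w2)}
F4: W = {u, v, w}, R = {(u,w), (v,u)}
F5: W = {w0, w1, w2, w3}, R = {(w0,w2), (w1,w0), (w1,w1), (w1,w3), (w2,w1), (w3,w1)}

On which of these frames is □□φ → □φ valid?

F3

The schema corresponds to density: ∀x ∀y (Rxy → ∃z (Rxz ∧ Rzy)).
F1: fails — Ruv but no z with Ruz and Rzv.
F2: fails — Rvx but no z with Rvz and Rzx.
F3: ✓.
F4: fails — Rvu but no z with Rvz and Rzu.
F5: fails — Rw0w2 but no z with Rw0z and Rzw2.
Valid on: F3.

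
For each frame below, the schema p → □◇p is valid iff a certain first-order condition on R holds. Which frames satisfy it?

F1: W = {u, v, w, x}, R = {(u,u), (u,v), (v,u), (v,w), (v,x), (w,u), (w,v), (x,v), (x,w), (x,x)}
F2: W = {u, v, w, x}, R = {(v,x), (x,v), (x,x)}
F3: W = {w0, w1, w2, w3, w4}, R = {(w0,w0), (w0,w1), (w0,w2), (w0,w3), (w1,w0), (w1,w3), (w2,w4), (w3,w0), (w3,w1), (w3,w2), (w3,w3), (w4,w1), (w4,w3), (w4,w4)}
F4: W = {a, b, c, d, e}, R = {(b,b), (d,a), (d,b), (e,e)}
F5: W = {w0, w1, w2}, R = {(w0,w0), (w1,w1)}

F2, F5

The schema corresponds to symmetry: ∀x ∀y (Rxy → Ryx).
F1: fails — Rxw but not Rwx.
F2: condition met.
F3: fails — Rw2w4 but not Rw4w2.
F4: fails — Rdb but not Rbd.
F5: condition met.
Valid on: F2, F5.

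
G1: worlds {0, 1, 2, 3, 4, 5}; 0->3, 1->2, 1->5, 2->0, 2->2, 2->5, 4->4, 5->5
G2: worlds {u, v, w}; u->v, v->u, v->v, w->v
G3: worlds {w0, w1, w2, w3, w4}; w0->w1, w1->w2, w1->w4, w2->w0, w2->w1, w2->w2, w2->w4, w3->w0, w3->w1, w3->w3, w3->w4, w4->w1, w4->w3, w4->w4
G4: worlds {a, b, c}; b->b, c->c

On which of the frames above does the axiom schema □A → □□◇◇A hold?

G2, G3, G4

Frame correspondent (Sahlqvist): ∀x ∀z (xR²z → ∃w (xRw ∧ zR²w)) — i.e. a generalized confluence (Geach) condition.
G1: fails — 1R²0 but no w with 1Rw and 0R²w.
G2: ✓.
G3: ✓.
G4: ✓.
Valid on: G2, G3, G4.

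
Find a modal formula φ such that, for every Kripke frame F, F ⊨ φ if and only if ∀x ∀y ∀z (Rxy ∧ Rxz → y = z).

A defining formula is ◇q → □q (the CD axiom).
Suppose ◇q→□q is valid. Take Rxy, Rxz and set V(q)={y}. Then ◇q at x, so □q at x, so q at z, i.e. z=y.

◇q → □q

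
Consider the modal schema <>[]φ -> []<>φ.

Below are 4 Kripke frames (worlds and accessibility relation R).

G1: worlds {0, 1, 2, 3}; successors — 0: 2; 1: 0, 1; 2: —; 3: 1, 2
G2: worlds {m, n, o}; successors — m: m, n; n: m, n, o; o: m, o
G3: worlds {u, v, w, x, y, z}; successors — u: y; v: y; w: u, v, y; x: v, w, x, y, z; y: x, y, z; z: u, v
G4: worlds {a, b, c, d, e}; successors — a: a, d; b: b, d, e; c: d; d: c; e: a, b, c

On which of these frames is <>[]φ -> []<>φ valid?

G2

The schema corresponds to convergence: forall x forall y forall z (Rxy & Rxz -> exists w (Ryw & Rzw)).
G1: fails — R02 and R02 but 2 and 2 have no common successor.
G2: condition met.
G3: fails — Rxy and Rxz but y and z have no common successor.
G4: fails — Raa and Rad but a and d have no common successor.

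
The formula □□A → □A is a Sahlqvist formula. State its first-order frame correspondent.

Suppose □□A→□A is valid. Take Rxy and set V(A)={w : xR²w}. Then □□A at x, so □A at x, so A at y, i.e. ∃z(Rxz∧Rzy).

Density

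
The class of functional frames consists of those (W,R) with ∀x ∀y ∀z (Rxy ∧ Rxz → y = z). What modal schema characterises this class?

The condition is partial functionality. The CD schema ◇q → □q defines it.
Suppose ◇q→□q is valid. Take Rxy, Rxz and set V(q)={y}. Then ◇q at x, so □q at x, so q at z, i.e. z=y.

◇q → □q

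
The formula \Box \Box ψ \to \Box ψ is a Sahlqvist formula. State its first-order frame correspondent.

Suppose □□ψ→□ψ is valid. Take Rxy and set V(ψ)={w : xR²w}. Then □□ψ at x, so □ψ at x, so ψ at y, i.e. ∃z(Rxz∧Rzy).
The converse is a direct semantic check.
Frame condition: \forall x \forall y (Rxy \to \exists z (Rxz \wedge Rzy)).

Density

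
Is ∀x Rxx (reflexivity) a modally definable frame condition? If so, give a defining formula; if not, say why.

Definable; □q → q defines it

The condition is reflexivity. A defining modal formula is □q → q.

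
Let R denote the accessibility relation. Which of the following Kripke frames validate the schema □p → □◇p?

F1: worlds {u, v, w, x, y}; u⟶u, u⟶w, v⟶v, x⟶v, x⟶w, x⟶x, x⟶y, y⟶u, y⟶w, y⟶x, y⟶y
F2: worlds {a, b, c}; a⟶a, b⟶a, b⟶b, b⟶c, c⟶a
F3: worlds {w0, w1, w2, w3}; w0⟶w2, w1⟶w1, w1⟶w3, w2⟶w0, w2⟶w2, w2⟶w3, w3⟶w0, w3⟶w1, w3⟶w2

F2, F3

This is the axiom for a generalized confluence (Geach) condition; its first-order frame correspondent is ∀x ∀z (xRz → ∃w (xRw ∧ zRw)).
F1: fails — uRw but no t with uRt and wRt.
F2: condition met.
F3: condition met.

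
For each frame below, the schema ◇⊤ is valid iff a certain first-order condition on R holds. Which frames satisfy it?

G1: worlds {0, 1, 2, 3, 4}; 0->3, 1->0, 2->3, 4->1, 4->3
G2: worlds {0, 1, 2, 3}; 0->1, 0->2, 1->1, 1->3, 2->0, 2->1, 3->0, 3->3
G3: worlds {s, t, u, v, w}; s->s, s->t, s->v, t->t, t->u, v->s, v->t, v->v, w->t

G2

The schema corresponds to seriality: ∀x ∃y Rxy.
G1: fails — world 3 has no successor.
G2: condition met.
G3: fails — world u has no successor.
Valid on: G2.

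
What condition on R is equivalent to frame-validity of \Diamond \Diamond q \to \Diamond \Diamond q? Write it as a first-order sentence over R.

This is a Sahlqvist (Geach-type) schema ◇^2□^0q → □^0◇^2q.
First-order correspondent: \forall x \forall y (x R^2 y \to \exists w (y = w \wedge x R^2 w)).

\forall x \forall y (x R^2 y \to \exists w (y = w \wedge x R^2 w))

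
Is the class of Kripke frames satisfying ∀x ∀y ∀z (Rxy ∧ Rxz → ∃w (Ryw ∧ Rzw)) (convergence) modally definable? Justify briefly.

The condition is convergence. A defining modal formula is ◇□p → □◇p.

Yes — defined by ◇□p → □◇p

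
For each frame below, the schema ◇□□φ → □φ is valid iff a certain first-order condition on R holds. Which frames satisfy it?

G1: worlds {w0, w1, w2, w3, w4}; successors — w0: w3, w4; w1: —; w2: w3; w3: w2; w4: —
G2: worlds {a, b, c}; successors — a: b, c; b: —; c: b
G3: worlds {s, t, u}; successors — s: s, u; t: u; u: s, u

Frame correspondent (Sahlqvist): ∀x ∀y ∀z ((xRy ∧ xRz) → ∃w (yR²w ∧ z = w)) — i.e. a generalized confluence (Geach) condition.
G1: fails — w0Rw3, w0Rw4 but no w with w3R²w and w4=w.
G2: fails — aRb, aRb but no w with bR²w and b=w.
G3: satisfies the condition.
Valid on: G3.

G3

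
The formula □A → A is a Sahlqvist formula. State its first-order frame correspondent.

Reflexivity

Suppose □A→A is valid. At any x set V(A)={w : Rxw}. Then □A holds at x, so A holds at x, i.e. Rxx.
Conversely, on a frame with reflexivity the schema holds at every world under every valuation.
Frame condition: ∀x Rxx.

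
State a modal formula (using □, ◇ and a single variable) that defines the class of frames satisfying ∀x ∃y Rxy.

The condition is seriality. The D schema □q → ◇q defines it.
Suppose □q→◇q is valid. At any x set V(q)=W. Then □q at x, so ◇q at x, so x has a successor.

□q → ◇q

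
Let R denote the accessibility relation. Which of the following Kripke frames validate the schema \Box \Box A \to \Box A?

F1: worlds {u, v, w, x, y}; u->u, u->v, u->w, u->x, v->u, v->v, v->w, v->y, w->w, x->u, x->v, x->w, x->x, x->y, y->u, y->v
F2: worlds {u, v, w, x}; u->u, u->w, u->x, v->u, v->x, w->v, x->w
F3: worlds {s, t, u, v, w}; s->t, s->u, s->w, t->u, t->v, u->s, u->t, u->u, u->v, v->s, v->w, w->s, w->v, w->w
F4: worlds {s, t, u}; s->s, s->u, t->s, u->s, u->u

Frame correspondent (Sahlqvist): \forall x \forall y (Rxy \to \exists z (Rxz \wedge Rzy)) — i.e. density.
F1: satisfies the condition.
F2: fails — Rxw but no z with Rxz and Rzw.
F3: satisfies the condition.
F4: satisfies the condition.

F1, F3, F4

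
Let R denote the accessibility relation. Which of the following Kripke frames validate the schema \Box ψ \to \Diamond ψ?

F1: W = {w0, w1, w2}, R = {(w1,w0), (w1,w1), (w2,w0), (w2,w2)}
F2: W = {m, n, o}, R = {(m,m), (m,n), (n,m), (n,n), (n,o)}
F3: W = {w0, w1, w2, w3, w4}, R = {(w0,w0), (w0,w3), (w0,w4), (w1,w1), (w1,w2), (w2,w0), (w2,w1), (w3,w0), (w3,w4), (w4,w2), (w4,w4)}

This is the axiom for seriality; its first-order frame correspondent is \forall x \exists y Rxy.
F1: fails — world w0 has no successor.
F2: fails — world o has no successor.
F3: satisfies the condition.
Valid on: F3.

F3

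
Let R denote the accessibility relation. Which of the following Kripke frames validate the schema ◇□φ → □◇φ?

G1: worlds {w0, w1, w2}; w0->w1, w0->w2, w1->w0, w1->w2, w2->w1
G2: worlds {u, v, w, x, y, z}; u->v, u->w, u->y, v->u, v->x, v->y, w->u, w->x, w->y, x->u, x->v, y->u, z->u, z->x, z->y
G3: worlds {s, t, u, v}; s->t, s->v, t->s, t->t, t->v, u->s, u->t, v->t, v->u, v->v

Frame correspondent (Sahlqvist): ∀x ∀y ∀z (Rxy ∧ Rxz → ∃w (Ryw ∧ Rzw)) — i.e. convergence.
G1: fails — Rw0w1 and Rw0w2 but w1 and w2 have no common successor.
G2: fails — Rvu and Rvy but u and y have no common successor.
G3: ✓.

G3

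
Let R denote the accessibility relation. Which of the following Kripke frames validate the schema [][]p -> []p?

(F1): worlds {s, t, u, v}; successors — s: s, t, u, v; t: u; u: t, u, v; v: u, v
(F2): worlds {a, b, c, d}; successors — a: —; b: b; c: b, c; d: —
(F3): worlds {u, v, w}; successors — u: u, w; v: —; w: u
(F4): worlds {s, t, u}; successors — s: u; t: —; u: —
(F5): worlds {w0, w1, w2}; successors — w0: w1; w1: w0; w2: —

(F1), (F2), (F3)

Frame correspondent (Sahlqvist): forall x forall y (Rxy -> exists z (Rxz & Rzy)) — i.e. density.
(F1): condition met.
(F2): condition met.
(F3): condition met.
(F4): fails — Rsu but no z with Rsz and Rzu.
(F5): fails — Rw0w1 but no z with Rw0z and Rzw1.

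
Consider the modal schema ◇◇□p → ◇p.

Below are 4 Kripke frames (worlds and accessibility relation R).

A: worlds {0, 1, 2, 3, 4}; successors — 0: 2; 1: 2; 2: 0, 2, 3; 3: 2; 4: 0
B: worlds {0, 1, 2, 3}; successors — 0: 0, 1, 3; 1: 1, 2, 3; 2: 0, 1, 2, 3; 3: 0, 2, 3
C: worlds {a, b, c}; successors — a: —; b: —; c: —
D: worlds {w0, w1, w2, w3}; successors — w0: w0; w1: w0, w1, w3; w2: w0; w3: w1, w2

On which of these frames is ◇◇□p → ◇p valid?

This is the axiom for a generalized confluence (Geach) condition; its first-order frame correspondent is ∀x ∀y (xR²y → ∃w (yRw ∧ xRw)).
A: satisfies the condition.
B: satisfies the condition.
C: satisfies the condition.
D: fails — w3R²w0 but no w with w0Rw and w3Rw.
Valid on: A, B, C.

A, B, C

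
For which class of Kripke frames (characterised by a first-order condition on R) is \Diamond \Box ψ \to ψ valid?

symmetry: \forall x \forall y (Rxy \to Ryx)

This is a form of the B axiom.
It corresponds to symmetry: \forall x \forall y (Rxy \to Ryx).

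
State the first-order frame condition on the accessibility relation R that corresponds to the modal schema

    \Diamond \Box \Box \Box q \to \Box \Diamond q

This is a Sahlqvist (Geach-type) schema ◇^1□^3q → □^1◇^1q.
Minimal-valuation argument: fix x; take any y with xR^1y and any z with xR^1z. Set V(q) to the set of worlds R-reachable from y in exactly 3 steps. Then □^3q holds at y, so the antecedent holds at x; validity forces ◇^1q at z, giving a w with zR^1w and yR^3w.
First-order correspondent: \forall x \forall y \forall z ((xRy \wedge xRz) \to \exists w (y R^3 w \wedge zRw)).

\forall x \forall y \forall z ((xRy \wedge xRz) \to \exists w (y R^3 w \wedge zRw))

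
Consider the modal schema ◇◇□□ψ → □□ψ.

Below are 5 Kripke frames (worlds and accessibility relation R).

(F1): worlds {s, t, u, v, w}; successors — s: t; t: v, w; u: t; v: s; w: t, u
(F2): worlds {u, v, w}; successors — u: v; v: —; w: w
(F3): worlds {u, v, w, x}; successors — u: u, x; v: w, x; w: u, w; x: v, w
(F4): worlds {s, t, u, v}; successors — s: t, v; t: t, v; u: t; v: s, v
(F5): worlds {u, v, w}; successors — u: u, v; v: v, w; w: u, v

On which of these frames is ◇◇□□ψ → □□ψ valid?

(F2), (F4), (F5)

The schema corresponds to a generalized confluence (Geach) condition: ∀x ∀y ∀z ((xR²y ∧ xR²z) → ∃w (yR²w ∧ z = w)).
(F1): fails — sR²v, sR²v but no w* with vR²w* and v=w*.
(F2): ✓.
(F3): fails — uR²v, uR²x but no t with vR²t and x=t.
(F4): ✓.
(F5): ✓.
Valid on: (F2), (F4), (F5).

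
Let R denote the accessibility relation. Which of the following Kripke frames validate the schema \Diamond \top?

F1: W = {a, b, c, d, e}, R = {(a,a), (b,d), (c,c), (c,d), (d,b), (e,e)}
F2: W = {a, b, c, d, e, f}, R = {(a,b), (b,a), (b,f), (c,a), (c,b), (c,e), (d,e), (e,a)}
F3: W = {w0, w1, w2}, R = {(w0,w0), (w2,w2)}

F1

This is the axiom for seriality; its first-order frame correspondent is \forall x \exists y Rxy.
F1: condition met.
F2: fails — world f has no successor.
F3: fails — world w1 has no successor.
Valid on: F1.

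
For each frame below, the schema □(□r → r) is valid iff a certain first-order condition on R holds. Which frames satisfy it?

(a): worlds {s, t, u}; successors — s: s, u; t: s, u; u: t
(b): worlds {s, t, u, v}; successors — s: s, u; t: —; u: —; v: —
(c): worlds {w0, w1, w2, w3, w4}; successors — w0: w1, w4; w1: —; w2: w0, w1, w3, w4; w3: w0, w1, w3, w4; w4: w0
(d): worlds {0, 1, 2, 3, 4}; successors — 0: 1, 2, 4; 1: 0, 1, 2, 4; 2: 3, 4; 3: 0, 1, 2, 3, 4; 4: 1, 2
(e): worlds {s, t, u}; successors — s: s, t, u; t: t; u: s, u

(e)

This is the axiom for shift-reflexivity; its first-order frame correspondent is ∀x ∀y (Rxy → Ryy).
(a): fails — Rut but not Rtt.
(b): fails — Rsu but not Ruu.
(c): fails — Rw0w4 but not Rw4w4.
(d): fails — R10 but not R00.
(e): holds.
Valid on: (e).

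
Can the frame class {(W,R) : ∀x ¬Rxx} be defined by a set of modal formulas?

If a class were modally definable it would be closed under surjective bounded morphisms (Goldblatt–Thomason).
The 5-cycle (worlds s,t,u,v,w with s→t→u→v→w→s) is irreflexive, and the map sending every world to a single reflexive point • is a surjective bounded morphism (forth: every edge maps to (•,•); back: every world has a successor). So any modal formula valid on the 5-cycle is also valid on the reflexive point, which is not irreflexive.
Hence irreflexivity is not modally definable.

No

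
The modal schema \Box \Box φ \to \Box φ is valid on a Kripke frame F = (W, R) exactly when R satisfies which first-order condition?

Suppose □□φ→□φ is valid. Take Rxy and set V(φ)={w : xR²w}. Then □□φ at x, so □φ at x, so φ at y, i.e. ∃z(Rxz∧Rzy).

Density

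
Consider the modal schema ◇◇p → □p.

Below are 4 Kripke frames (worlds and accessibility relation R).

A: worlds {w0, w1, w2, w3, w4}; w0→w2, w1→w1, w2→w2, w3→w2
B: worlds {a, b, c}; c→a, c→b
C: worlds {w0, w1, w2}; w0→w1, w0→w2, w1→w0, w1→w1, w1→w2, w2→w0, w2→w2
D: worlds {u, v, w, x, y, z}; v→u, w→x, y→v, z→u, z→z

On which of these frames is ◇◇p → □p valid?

This is the axiom for a generalized confluence (Geach) condition; its first-order frame correspondent is ∀x ∀y ∀z ((xR²y ∧ xRz) → ∃w (y = w ∧ z = w)).
A: condition met.
B: condition met.
C: fails — w0R²w0, w0Rw1 but w0 ≠ w1.
D: fails — yR²u, yRv but u ≠ v.

A, B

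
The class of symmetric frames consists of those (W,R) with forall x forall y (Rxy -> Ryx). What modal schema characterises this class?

ψ → □◇ψ

A defining formula is ψ → □◇ψ (the B axiom).
Suppose ψ→□◇ψ is valid. Take Rxy and set V(ψ)={x}. Then ψ at x, so □◇ψ at x, so ◇ψ at y, so some z with Ryz has ψ; z=x, i.e. Ryx.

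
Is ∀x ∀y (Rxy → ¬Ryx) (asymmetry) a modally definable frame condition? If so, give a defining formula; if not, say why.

Any modally definable frame class is closed under surjective bounded morphisms.
The 3-cycle (worlds 0,1,2 with 0→1→2→0) is asymmetric. Mapping every world to a single reflexive point • is a surjective bounded morphism, and the reflexive point is not asymmetric (R•• but asymmetry requires ¬R••).
So the class is not modally definable.

No — not modally definable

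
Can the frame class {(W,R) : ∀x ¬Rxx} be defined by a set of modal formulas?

If a class were modally definable it would be closed under surjective bounded morphisms (Goldblatt–Thomason).
The 5-cycle (worlds w0,w1,w2,w3,w4 with w0→w1→w2→w3→w4→w0) is irreflexive, and the map sending every world to a single reflexive point • is a surjective bounded morphism (forth: every edge maps to (•,•); back: every world has a successor). So any modal formula valid on the 5-cycle is also valid on the reflexive point, which is not irreflexive.
Hence irreflexivity is not modally definable.

Not definable by any modal formula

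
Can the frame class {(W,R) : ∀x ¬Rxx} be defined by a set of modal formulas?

If a class were modally definable it would be closed under surjective bounded morphisms (Goldblatt–Thomason).
The 2-cycle (worlds w0,w1 with w0→w1→w0) is irreflexive, and the map sending every world to a single reflexive point • is a surjective bounded morphism (forth: every edge maps to (•,•); back: every world has a successor). So any modal formula valid on the 2-cycle is also valid on the reflexive point, which is not irreflexive.
So no modal formula (or set of formulas) defines exactly the irreflexive frames.

No — not modally definable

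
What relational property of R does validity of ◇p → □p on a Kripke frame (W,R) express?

This is the CD axiom.
It corresponds to partial functionality: ∀x ∀y ∀z (Rxy ∧ Rxz → y = z).

partial functionality: ∀x ∀y ∀z (Rxy ∧ Rxz → y = z)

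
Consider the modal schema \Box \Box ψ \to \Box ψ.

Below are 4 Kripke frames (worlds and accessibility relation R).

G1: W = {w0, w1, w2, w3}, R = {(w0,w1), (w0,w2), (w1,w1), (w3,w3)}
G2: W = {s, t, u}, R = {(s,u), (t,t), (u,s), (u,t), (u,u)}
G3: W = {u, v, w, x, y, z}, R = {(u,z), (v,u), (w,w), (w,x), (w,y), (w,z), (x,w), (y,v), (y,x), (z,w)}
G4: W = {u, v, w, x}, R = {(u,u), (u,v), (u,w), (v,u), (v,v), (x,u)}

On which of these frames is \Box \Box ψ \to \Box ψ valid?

Frame correspondent (Sahlqvist): \forall x \forall y (Rxy \to \exists z (Rxz \wedge Rzy)) — i.e. density.
G1: fails — Rw0w2 but no z with Rw0z and Rzw2.
G2: satisfies the condition.
G3: fails — Ruz but no t with Rut and Rtz.
G4: satisfies the condition.
Valid on: G2, G4.

G2, G4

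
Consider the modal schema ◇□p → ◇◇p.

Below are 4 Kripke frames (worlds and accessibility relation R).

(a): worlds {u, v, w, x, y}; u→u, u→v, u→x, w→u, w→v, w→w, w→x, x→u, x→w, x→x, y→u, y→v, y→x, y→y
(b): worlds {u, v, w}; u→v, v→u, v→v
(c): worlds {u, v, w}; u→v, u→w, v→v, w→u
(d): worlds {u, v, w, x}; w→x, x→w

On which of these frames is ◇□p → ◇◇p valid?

(b), (c), (d)

This is the axiom for a generalized confluence (Geach) condition; its first-order frame correspondent is ∀x ∀y (xRy → ∃w (yRw ∧ xR²w)).
(a): fails — uRv but no t with vRt and uR²t.
(b): condition met.
(c): condition met.
(d): condition met.
Valid on: (b), (c), (d).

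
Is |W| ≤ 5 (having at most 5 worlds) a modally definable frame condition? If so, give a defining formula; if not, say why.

Modal frame validity is preserved under disjoint unions.
Any modal formula valid on each of 6 disjoint one-world frames is valid on their disjoint union (validity is preserved under disjoint unions). Each one-world frame has |W|=1≤5, but the union has |W|=6.
So no modal formula (or set of formulas) defines exactly the |W|≤5 frames.

No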